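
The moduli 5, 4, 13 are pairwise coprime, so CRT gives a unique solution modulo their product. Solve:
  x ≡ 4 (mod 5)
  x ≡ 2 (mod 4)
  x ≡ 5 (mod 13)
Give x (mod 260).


Moduli 5, 4, 13 are pairwise coprime; by CRT there is a unique solution modulo M = 5 · 4 · 13 = 260.
Solve pairwise, accumulating the modulus:
  Start with x ≡ 4 (mod 5).
  Combine with x ≡ 2 (mod 4): since gcd(5, 4) = 1, we get a unique residue mod 20.
    Write x = 4 + 5·t and substitute into x ≡ 2 (mod 4): 5·t ≡ 2 − 4 = -2 (mod 4).
    Reduce coefficients mod 4: 1·t ≡ 2 (mod 4).
    So t ≡ 2 (mod 4).
    Then x = 4 + 5·2 = 14, valid modulo lcm(5, 4) = 20: x ≡ 14 (mod 20).
  Combine with x ≡ 5 (mod 13): since gcd(20, 13) = 1, we get a unique residue mod 260.
    Write x = 14 + 20·t and substitute into x ≡ 5 (mod 13): 20·t ≡ 5 − 14 = -9 (mod 13).
    Reduce coefficients mod 13: 7·t ≡ 4 (mod 13).
    The inverse of 7 mod 13 is 2 (since 7·2 = 14 = 1·13 + 1), so t ≡ 2·4 = 8 ≡ 8 (mod 13).
    Then x = 14 + 20·8 = 174, valid modulo lcm(20, 13) = 260: x ≡ 174 (mod 260).
Verify: 174 mod 5 = 4 ✓, 174 mod 4 = 2 ✓, 174 mod 13 = 5 ✓.

x ≡ 174 (mod 260).


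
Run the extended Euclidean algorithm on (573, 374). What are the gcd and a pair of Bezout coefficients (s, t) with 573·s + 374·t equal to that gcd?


Euclidean algorithm on (573, 374) — divide until remainder is 0:
  573 = 1 · 374 + 199
  374 = 1 · 199 + 175
  199 = 1 · 175 + 24
  175 = 7 · 24 + 7
  24 = 3 · 7 + 3
  7 = 2 · 3 + 1
  3 = 3 · 1 + 0
gcd(573, 374) = 1.
Track Bezout coefficients alongside the remainders: start with r₀ = 573 = a·1 + b·0 (s = 1, t = 0) and r₁ = 374 = a·0 + b·1 (s = 0, t = 1); each new remainder r_{k+1} = r_{k-1} − q_k·r_k inherits s_{k+1} = s_{k-1} − q_k·s_k, t_{k+1} = t_{k-1} − q_k·t_k, so r_k = a·s_k + b·t_k at every step:
  q = 1: r = 199, s = 1 − 1·0 = 1, t = 0 − 1·1 = -1  (check: 573·1 + 374·(-1) = 199)
  q = 1: r = 175, s = 0 − 1·1 = -1, t = 1 − 1·(-1) = 2  (check: 573·(-1) + 374·2 = 175)
  q = 1: r = 24, s = 1 − 1·(-1) = 2, t = -1 − 1·2 = -3  (check: 573·2 + 374·(-3) = 24)
  q = 7: r = 7, s = -1 − 7·2 = -15, t = 2 − 7·(-3) = 23  (check: 573·(-15) + 374·23 = 7)
  q = 3: r = 3, s = 2 − 3·(-15) = 47, t = -3 − 3·23 = -72  (check: 573·47 + 374·(-72) = 3)
  q = 2: r = 1, s = -15 − 2·47 = -109, t = 23 − 2·(-72) = 167  (check: 573·(-109) + 374·167 = 1)
The row with r = 1 (the gcd) gives the Bezout coefficients s = -109, t = 167.
Result: 573 · (-109) + 374 · (167) = 1.

gcd(573, 374) = 1; s = -109, t = 167 (check: 573·(-109) + 374·167 = 1).


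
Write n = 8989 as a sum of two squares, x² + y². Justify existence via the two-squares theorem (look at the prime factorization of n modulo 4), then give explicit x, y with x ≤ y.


Step 1: Factor n = 8989 = 89 · 101.
Step 2: Check the mod-4 condition on each prime factor: 89 ≡ 1 (mod 4), exponent 1; 101 ≡ 1 (mod 4), exponent 1.
All primes ≡ 3 (mod 4) appear to even exponent (or don't appear), so by the two-squares theorem n IS expressible as a sum of two squares.
Step 3: Build a representation. Here n = 89 · 101 is a product of primes ≡ 1 (mod 4). Each prime p ≡ 1 (mod 4) is itself a sum of two squares; find a² by testing p − a² for a perfect square:
  89: 89 − 1² = 88, 89 − 2² = 85, 89 − 3² = 80, 89 − 4² = 73, 89 − 5² = 64 = 8² ⇒ 89 = 5² + 8².
  101: 101 − 1² = 100 = 10² ⇒ 101 = 1² + 10².
  Combine using the Brahmagupta–Fibonacci identity (a² + b²)(c² + d²) = (ac − bd)² + (ad + bc)² = (ac + bd)² + (ad − bc)²:
  89 · 101 = 8989: from (5² + 8²)(1² + 10²), take (5·1 − 8·10, 5·10 + 8·1) = (5 − 80, 50 + 8) = (-75, 58); dropping signs (only squares matter) gives (75, 58); check 75² + 58² = 5625 + 3364 = 8989 ✓.
Step 4: Order so x ≤ y and verify: 58² + 75² = 3364 + 5625 = 8989 = n. ✓

n = 8989 = 58² + 75² (one valid representation with x ≤ y).


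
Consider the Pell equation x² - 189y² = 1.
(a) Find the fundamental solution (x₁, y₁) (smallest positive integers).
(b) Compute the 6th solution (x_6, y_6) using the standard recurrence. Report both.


Step 1: Find the fundamental solution (x₁, y₁) of x² - 189y² = 1.
  Expand √189 as a continued fraction. a₀ = ⌊√189⌋ = 13; iterate m_{k+1} = d_k·a_k − m_k, d_{k+1} = (189 − m_{k+1}²)/d_k, a_{k+1} = ⌊(a₀ + m_{k+1})/d_{k+1}⌋ (starting m₀ = 0, d₀ = 1), with convergents p_k = a_k·p_{k-1} + p_{k-2}, q_k = a_k·q_{k-1} + q_{k-2} (p₋₁ = 1, q₋₁ = 0):
  k = 0: a₀ = 13; p₀/q₀ = 13/1; p₀² − 189·q₀² = 169 − 189 = -20.
  k = 1: m = 13, d = 20, a = ⌊(13 + 13)/20⌋ = 1; p/q = (1·13 + 1)/(1·1 + 0) = 14/1; p² − 189·q² = 196 − 189 = 7.
  k = 2: m = 7, d = 7, a = ⌊(13 + 7)/7⌋ = 2; p/q = (2·14 + 13)/(2·1 + 1) = 41/3; p² − 189·q² = 1681 − 1701 = -20.
  k = 3: m = 7, d = 20, a = ⌊(13 + 7)/20⌋ = 1; p/q = (1·41 + 14)/(1·3 + 1) = 55/4; p² − 189·q² = 3025 − 3024 = 1.
  The first convergent with p² − 189·q² = 1 gives the fundamental solution (x₁, y₁) = (55, 4).
Step 2: Apply the recurrence (x_{n+1}, y_{n+1}) = (x₁x_n + 189y₁y_n, x₁y_n + y₁x_n) repeatedly.
  From (x_1, y_1) = (55, 4): x_2 = 55·55 + 189·4·4 = 6049; y_2 = 55·4 + 4·55 = 440.
  From (x_2, y_2) = (6049, 440): x_3 = 55·6049 + 189·4·440 = 665335; y_3 = 55·440 + 4·6049 = 48396.
  From (x_3, y_3) = (665335, 48396): x_4 = 55·665335 + 189·4·48396 = 73180801; y_4 = 55·48396 + 4·665335 = 5323120.
  From (x_4, y_4) = (73180801, 5323120): x_5 = 55·73180801 + 189·4·5323120 = 8049222775; y_5 = 55·5323120 + 4·73180801 = 585494804.
  From (x_5, y_5) = (8049222775, 585494804): x_6 = 55·8049222775 + 189·4·585494804 = 885341324449; y_6 = 55·585494804 + 4·8049222775 = 64399105320.
Step 3: Verify x_6² - 189·y_6² = 783829260777109485153601 - 783829260777109485153600 = 1 (should be 1). ✓

(x_1, y_1) = (55, 4); (x_6, y_6) = (885341324449, 64399105320).


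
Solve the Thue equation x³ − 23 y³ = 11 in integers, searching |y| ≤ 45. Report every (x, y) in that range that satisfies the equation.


The equation is x³ - 23y³ = 11. For fixed y, x³ = 23·y³ + 11, so a solution requires the RHS to be a perfect cube.
Strategy: iterate y from -45 to 45, compute RHS = 23·y³ + 11, and check whether it is a (positive or negative) perfect cube.
Check small values of y:
  y = 0: RHS = 11 is not a perfect cube.
  y = 1: RHS = 34 is not a perfect cube.
  y = -1: RHS = -12 is not a perfect cube.
  y = 2: RHS = 195 is not a perfect cube.
  y = -2: RHS = -173 is not a perfect cube.
  y = 3: RHS = 632 is not a perfect cube.
  y = -3: RHS = -610 is not a perfect cube.
Continuing the search up to |y| = 45 finds no solutions either.
No (x, y) in the scanned range satisfies the equation.

No integer solutions with |y| ≤ 45.


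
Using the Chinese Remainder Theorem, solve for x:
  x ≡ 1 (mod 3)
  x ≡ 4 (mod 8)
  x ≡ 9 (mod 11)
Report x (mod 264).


Moduli 3, 8, 11 are pairwise coprime; by CRT there is a unique solution modulo M = 3 · 8 · 11 = 264.
Solve pairwise, accumulating the modulus:
  Start with x ≡ 1 (mod 3).
  Combine with x ≡ 4 (mod 8): since gcd(3, 8) = 1, we get a unique residue mod 24.
    Write x = 1 + 3·t and substitute into x ≡ 4 (mod 8): 3·t ≡ 4 − 1 = 3 (mod 8).
    The inverse of 3 mod 8 is 3 (since 3·3 = 9 = 1·8 + 1), so t ≡ 3·3 = 9 ≡ 1 (mod 8).
    Then x = 1 + 3·1 = 4, valid modulo lcm(3, 8) = 24: x ≡ 4 (mod 24).
  Combine with x ≡ 9 (mod 11): since gcd(24, 11) = 1, we get a unique residue mod 264.
    Write x = 4 + 24·t and substitute into x ≡ 9 (mod 11): 24·t ≡ 9 − 4 = 5 (mod 11).
    Reduce coefficients mod 11: 2·t ≡ 5 (mod 11).
    The inverse of 2 mod 11 is 6 (since 2·6 = 12 = 1·11 + 1), so t ≡ 6·5 = 30 ≡ 8 (mod 11).
    Then x = 4 + 24·8 = 196, valid modulo lcm(24, 11) = 264: x ≡ 196 (mod 264).
Verify: 196 mod 3 = 1 ✓, 196 mod 8 = 4 ✓, 196 mod 11 = 9 ✓.

x ≡ 196 (mod 264).


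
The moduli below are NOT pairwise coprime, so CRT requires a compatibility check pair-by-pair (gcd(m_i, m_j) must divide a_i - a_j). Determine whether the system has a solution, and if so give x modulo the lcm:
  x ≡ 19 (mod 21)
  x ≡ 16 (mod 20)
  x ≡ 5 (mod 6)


Moduli 21, 20, 6 are not pairwise coprime, so CRT works modulo lcm(m_i) when all pairwise compatibility conditions hold.
Pairwise compatibility: gcd(m_i, m_j) must divide a_i - a_j for every pair.
Merge one congruence at a time:
  Start: x ≡ 19 (mod 21).
  Combine with x ≡ 16 (mod 20): gcd(21, 20) = 1; 16 - 19 = -3, which IS divisible by 1, so compatible.
    Write x = 19 + 21·t and substitute into x ≡ 16 (mod 20): 21·t ≡ 16 − 19 = -3 (mod 20).
    Reduce coefficients mod 20: 1·t ≡ 17 (mod 20).
    So t ≡ 17 (mod 20).
    Then x = 19 + 21·17 = 376, valid modulo lcm(21, 20) = 420: x ≡ 376 (mod 420).
  Combine with x ≡ 5 (mod 6): gcd(420, 6) = 6, and 5 - 376 = -371 is NOT divisible by 6.
    ⇒ system is inconsistent (no integer solution).

No solution (the system is inconsistent).


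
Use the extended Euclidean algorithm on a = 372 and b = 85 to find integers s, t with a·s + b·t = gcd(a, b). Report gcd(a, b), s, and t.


Euclidean algorithm on (372, 85) — divide until remainder is 0:
  372 = 4 · 85 + 32
  85 = 2 · 32 + 21
  32 = 1 · 21 + 11
  21 = 1 · 11 + 10
  11 = 1 · 10 + 1
  10 = 10 · 1 + 0
gcd(372, 85) = 1.
Track Bezout coefficients alongside the remainders: start with r₀ = 372 = a·1 + b·0 (s = 1, t = 0) and r₁ = 85 = a·0 + b·1 (s = 0, t = 1); each new remainder r_{k+1} = r_{k-1} − q_k·r_k inherits s_{k+1} = s_{k-1} − q_k·s_k, t_{k+1} = t_{k-1} − q_k·t_k, so r_k = a·s_k + b·t_k at every step:
  q = 4: r = 32, s = 1 − 4·0 = 1, t = 0 − 4·1 = -4  (check: 372·1 + 85·(-4) = 32)
  q = 2: r = 21, s = 0 − 2·1 = -2, t = 1 − 2·(-4) = 9  (check: 372·(-2) + 85·9 = 21)
  q = 1: r = 11, s = 1 − 1·(-2) = 3, t = -4 − 1·9 = -13  (check: 372·3 + 85·(-13) = 11)
  q = 1: r = 10, s = -2 − 1·3 = -5, t = 9 − 1·(-13) = 22  (check: 372·(-5) + 85·22 = 10)
  q = 1: r = 1, s = 3 − 1·(-5) = 8, t = -13 − 1·22 = -35  (check: 372·8 + 85·(-35) = 1)
The row with r = 1 (the gcd) gives the Bezout coefficients s = 8, t = -35.
Result: 372 · (8) + 85 · (-35) = 1.

gcd(372, 85) = 1; s = 8, t = -35 (check: 372·8 + 85·(-35) = 1).


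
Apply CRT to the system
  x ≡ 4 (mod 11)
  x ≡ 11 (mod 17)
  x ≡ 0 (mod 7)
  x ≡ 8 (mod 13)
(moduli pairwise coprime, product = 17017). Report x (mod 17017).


Product of moduli M = 11 · 17 · 7 · 13 = 17017.
Merge one congruence at a time:
  Start: x ≡ 4 (mod 11).
  Combine with x ≡ 11 (mod 17); new modulus lcm = 187.
    Write x = 4 + 11·t and substitute into x ≡ 11 (mod 17): 11·t ≡ 11 − 4 = 7 (mod 17).
    The inverse of 11 mod 17 is 14 (since 11·14 = 154 = 9·17 + 1), so t ≡ 14·7 = 98 ≡ 13 (mod 17).
    Then x = 4 + 11·13 = 147, valid modulo lcm(11, 17) = 187: x ≡ 147 (mod 187).
  Combine with x ≡ 0 (mod 7); new modulus lcm = 1309.
    Write x = 147 + 187·t and substitute into x ≡ 0 (mod 7): 187·t ≡ 0 − 147 = -147 (mod 7).
    Reduce coefficients mod 7: 5·t ≡ 0 (mod 7).
    The inverse of 5 mod 7 is 3 (since 5·3 = 15 = 2·7 + 1), so t ≡ 3·0 = 0 ≡ 0 (mod 7).
    Then x = 147 + 187·0 = 147, valid modulo lcm(187, 7) = 1309: x ≡ 147 (mod 1309).
  Combine with x ≡ 8 (mod 13); new modulus lcm = 17017.
    Write x = 147 + 1309·t and substitute into x ≡ 8 (mod 13): 1309·t ≡ 8 − 147 = -139 (mod 13).
    Reduce coefficients mod 13: 9·t ≡ 4 (mod 13).
    The inverse of 9 mod 13 is 3 (since 9·3 = 27 = 2·13 + 1), so t ≡ 3·4 = 12 ≡ 12 (mod 13).
    Then x = 147 + 1309·12 = 15855, valid modulo lcm(1309, 13) = 17017: x ≡ 15855 (mod 17017).
Verify against each original: 15855 mod 11 = 4, 15855 mod 17 = 11, 15855 mod 7 = 0, 15855 mod 13 = 8.

x ≡ 15855 (mod 17017).


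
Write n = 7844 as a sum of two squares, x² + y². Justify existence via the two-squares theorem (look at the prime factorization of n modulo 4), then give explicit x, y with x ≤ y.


Step 1: Factor n = 7844 = 2^2 · 37 · 53.
Step 2: Check the mod-4 condition on each prime factor: 2 = 2 (special); 37 ≡ 1 (mod 4), exponent 1; 53 ≡ 1 (mod 4), exponent 1.
All primes ≡ 3 (mod 4) appear to even exponent (or don't appear), so by the two-squares theorem n IS expressible as a sum of two squares.
Step 3: Build a representation. Group n = k² · m with k = 2 and m = 37 · 53 = 1961 (a product of primes ≡ 1 (mod 4)); a representation of m scales to one of n via (k·x)² + (k·y)² = k²(x² + y²). Each prime p ≡ 1 (mod 4) is itself a sum of two squares; find a² by testing p − a² for a perfect square:
  37: 37 − 1² = 36 = 6² ⇒ 37 = 1² + 6².
  53: 53 − 1² = 52, 53 − 2² = 49 = 7² ⇒ 53 = 2² + 7².
  Combine using the Brahmagupta–Fibonacci identity (a² + b²)(c² + d²) = (ac − bd)² + (ad + bc)² = (ac + bd)² + (ad − bc)²:
  37 · 53 = 1961: from (1² + 6²)(2² + 7²), take (1·2 − 6·7, 1·7 + 6·2) = (2 − 42, 7 + 12) = (-40, 19); dropping signs (only squares matter) gives (40, 19); check 40² + 19² = 1600 + 361 = 1961 ✓.
  Scale by k = 2: (2·40, 2·19) = (80, 38).
Step 4: Order so x ≤ y and verify: 38² + 80² = 1444 + 6400 = 7844 = n. ✓

n = 7844 = 38² + 80² (one valid representation with x ≤ y).


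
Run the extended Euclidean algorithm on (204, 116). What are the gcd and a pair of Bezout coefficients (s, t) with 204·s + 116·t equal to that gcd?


Euclidean algorithm on (204, 116) — divide until remainder is 0:
  204 = 1 · 116 + 88
  116 = 1 · 88 + 28
  88 = 3 · 28 + 4
  28 = 7 · 4 + 0
gcd(204, 116) = 4.
Track Bezout coefficients alongside the remainders: start with r₀ = 204 = a·1 + b·0 (s = 1, t = 0) and r₁ = 116 = a·0 + b·1 (s = 0, t = 1); each new remainder r_{k+1} = r_{k-1} − q_k·r_k inherits s_{k+1} = s_{k-1} − q_k·s_k, t_{k+1} = t_{k-1} − q_k·t_k, so r_k = a·s_k + b·t_k at every step:
  q = 1: r = 88, s = 1 − 1·0 = 1, t = 0 − 1·1 = -1  (check: 204·1 + 116·(-1) = 88)
  q = 1: r = 28, s = 0 − 1·1 = -1, t = 1 − 1·(-1) = 2  (check: 204·(-1) + 116·2 = 28)
  q = 3: r = 4, s = 1 − 3·(-1) = 4, t = -1 − 3·2 = -7  (check: 204·4 + 116·(-7) = 4)
The row with r = 4 (the gcd) gives the Bezout coefficients s = 4, t = -7.
Result: 204 · (4) + 116 · (-7) = 4.

gcd(204, 116) = 4; s = 4, t = -7 (check: 204·4 + 116·(-7) = 4).


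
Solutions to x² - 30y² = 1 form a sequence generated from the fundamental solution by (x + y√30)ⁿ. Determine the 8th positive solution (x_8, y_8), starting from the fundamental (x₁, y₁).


Step 1: Find the fundamental solution (x₁, y₁) of x² - 30y² = 1.
  Expand √30 as a continued fraction. a₀ = ⌊√30⌋ = 5; iterate m_{k+1} = d_k·a_k − m_k, d_{k+1} = (30 − m_{k+1}²)/d_k, a_{k+1} = ⌊(a₀ + m_{k+1})/d_{k+1}⌋ (starting m₀ = 0, d₀ = 1), with convergents p_k = a_k·p_{k-1} + p_{k-2}, q_k = a_k·q_{k-1} + q_{k-2} (p₋₁ = 1, q₋₁ = 0):
  k = 0: a₀ = 5; p₀/q₀ = 5/1; p₀² − 30·q₀² = 25 − 30 = -5.
  k = 1: m = 5, d = 5, a = ⌊(5 + 5)/5⌋ = 2; p/q = (2·5 + 1)/(2·1 + 0) = 11/2; p² − 30·q² = 121 − 120 = 1.
  The first convergent with p² − 30·q² = 1 gives the fundamental solution (x₁, y₁) = (11, 2).
Step 2: Apply the recurrence (x_{n+1}, y_{n+1}) = (x₁x_n + 30y₁y_n, x₁y_n + y₁x_n) repeatedly.
  From (x_1, y_1) = (11, 2): x_2 = 11·11 + 30·2·2 = 241; y_2 = 11·2 + 2·11 = 44.
  From (x_2, y_2) = (241, 44): x_3 = 11·241 + 30·2·44 = 5291; y_3 = 11·44 + 2·241 = 966.
  From (x_3, y_3) = (5291, 966): x_4 = 11·5291 + 30·2·966 = 116161; y_4 = 11·966 + 2·5291 = 21208.
  From (x_4, y_4) = (116161, 21208): x_5 = 11·116161 + 30·2·21208 = 2550251; y_5 = 11·21208 + 2·116161 = 465610.
  From (x_5, y_5) = (2550251, 465610): x_6 = 11·2550251 + 30·2·465610 = 55989361; y_6 = 11·465610 + 2·2550251 = 10222212.
  From (x_6, y_6) = (55989361, 10222212): x_7 = 11·55989361 + 30·2·10222212 = 1229215691; y_7 = 11·10222212 + 2·55989361 = 224423054.
  From (x_7, y_7) = (1229215691, 224423054): x_8 = 11·1229215691 + 30·2·224423054 = 26986755841; y_8 = 11·224423054 + 2·1229215691 = 4927084976.
Step 3: Verify x_8² - 30·y_8² = 728284990821747617281 - 728284990821747617280 = 1 (should be 1). ✓

(x_1, y_1) = (11, 2); (x_8, y_8) = (26986755841, 4927084976).


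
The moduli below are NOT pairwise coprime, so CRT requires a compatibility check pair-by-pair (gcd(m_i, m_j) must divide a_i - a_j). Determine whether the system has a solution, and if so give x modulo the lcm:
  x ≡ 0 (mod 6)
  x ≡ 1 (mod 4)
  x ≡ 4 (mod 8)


Moduli 6, 4, 8 are not pairwise coprime, so CRT works modulo lcm(m_i) when all pairwise compatibility conditions hold.
Pairwise compatibility: gcd(m_i, m_j) must divide a_i - a_j for every pair.
Merge one congruence at a time:
  Start: x ≡ 0 (mod 6).
  Combine with x ≡ 1 (mod 4): gcd(6, 4) = 2, and 1 - 0 = 1 is NOT divisible by 2.
    ⇒ system is inconsistent (no integer solution).

No solution (the system is inconsistent).


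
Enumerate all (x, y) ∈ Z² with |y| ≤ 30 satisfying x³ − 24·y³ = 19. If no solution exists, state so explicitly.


The equation is x³ - 24y³ = 19. For fixed y, x³ = 24·y³ + 19, so a solution requires the RHS to be a perfect cube.
Strategy: iterate y from -30 to 30, compute RHS = 24·y³ + 19, and check whether it is a (positive or negative) perfect cube.
Check small values of y:
  y = 0: RHS = 19 is not a perfect cube.
  y = 1: RHS = 43 is not a perfect cube.
  y = -1: RHS = -5 is not a perfect cube.
  y = 2: RHS = 211 is not a perfect cube.
  y = -2: RHS = -173 is not a perfect cube.
  y = 3: RHS = 667 is not a perfect cube.
  y = -3: RHS = -629 is not a perfect cube.
Continuing the search up to |y| = 30 finds no solutions either.
No (x, y) in the scanned range satisfies the equation.

No integer solutions with |y| ≤ 30.


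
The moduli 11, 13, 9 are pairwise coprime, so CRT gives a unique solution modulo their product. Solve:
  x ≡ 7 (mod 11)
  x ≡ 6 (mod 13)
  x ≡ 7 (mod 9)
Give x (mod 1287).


Moduli 11, 13, 9 are pairwise coprime; by CRT there is a unique solution modulo M = 11 · 13 · 9 = 1287.
Solve pairwise, accumulating the modulus:
  Start with x ≡ 7 (mod 11).
  Combine with x ≡ 6 (mod 13): since gcd(11, 13) = 1, we get a unique residue mod 143.
    Write x = 7 + 11·t and substitute into x ≡ 6 (mod 13): 11·t ≡ 6 − 7 = -1 (mod 13).
    Reduce coefficients mod 13: 11·t ≡ 12 (mod 13).
    The inverse of 11 mod 13 is 6 (since 11·6 = 66 = 5·13 + 1), so t ≡ 6·12 = 72 ≡ 7 (mod 13).
    Then x = 7 + 11·7 = 84, valid modulo lcm(11, 13) = 143: x ≡ 84 (mod 143).
  Combine with x ≡ 7 (mod 9): since gcd(143, 9) = 1, we get a unique residue mod 1287.
    Write x = 84 + 143·t and substitute into x ≡ 7 (mod 9): 143·t ≡ 7 − 84 = -77 (mod 9).
    Reduce coefficients mod 9: 8·t ≡ 4 (mod 9).
    The inverse of 8 mod 9 is 8 (since 8·8 = 64 = 7·9 + 1), so t ≡ 8·4 = 32 ≡ 5 (mod 9).
    Then x = 84 + 143·5 = 799, valid modulo lcm(143, 9) = 1287: x ≡ 799 (mod 1287).
Verify: 799 mod 11 = 7 ✓, 799 mod 13 = 6 ✓, 799 mod 9 = 7 ✓.

x ≡ 799 (mod 1287).


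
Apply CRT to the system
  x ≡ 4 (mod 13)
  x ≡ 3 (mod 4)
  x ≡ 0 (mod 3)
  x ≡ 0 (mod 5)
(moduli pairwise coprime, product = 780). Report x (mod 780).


Product of moduli M = 13 · 4 · 3 · 5 = 780.
Merge one congruence at a time:
  Start: x ≡ 4 (mod 13).
  Combine with x ≡ 3 (mod 4); new modulus lcm = 52.
    Write x = 4 + 13·t and substitute into x ≡ 3 (mod 4): 13·t ≡ 3 − 4 = -1 (mod 4).
    Reduce coefficients mod 4: 1·t ≡ 3 (mod 4).
    So t ≡ 3 (mod 4).
    Then x = 4 + 13·3 = 43, valid modulo lcm(13, 4) = 52: x ≡ 43 (mod 52).
  Combine with x ≡ 0 (mod 3); new modulus lcm = 156.
    Write x = 43 + 52·t and substitute into x ≡ 0 (mod 3): 52·t ≡ 0 − 43 = -43 (mod 3).
    Reduce coefficients mod 3: 1·t ≡ 2 (mod 3).
    So t ≡ 2 (mod 3).
    Then x = 43 + 52·2 = 147, valid modulo lcm(52, 3) = 156: x ≡ 147 (mod 156).
  Combine with x ≡ 0 (mod 5); new modulus lcm = 780.
    Write x = 147 + 156·t and substitute into x ≡ 0 (mod 5): 156·t ≡ 0 − 147 = -147 (mod 5).
    Reduce coefficients mod 5: 1·t ≡ 3 (mod 5).
    So t ≡ 3 (mod 5).
    Then x = 147 + 156·3 = 615, valid modulo lcm(156, 5) = 780: x ≡ 615 (mod 780).
Verify against each original: 615 mod 13 = 4, 615 mod 4 = 3, 615 mod 3 = 0, 615 mod 5 = 0.

x ≡ 615 (mod 780).


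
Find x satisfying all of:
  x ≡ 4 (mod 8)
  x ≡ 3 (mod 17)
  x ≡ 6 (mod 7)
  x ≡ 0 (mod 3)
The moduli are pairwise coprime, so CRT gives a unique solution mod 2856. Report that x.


Product of moduli M = 8 · 17 · 7 · 3 = 2856.
Merge one congruence at a time:
  Start: x ≡ 4 (mod 8).
  Combine with x ≡ 3 (mod 17); new modulus lcm = 136.
    Write x = 4 + 8·t and substitute into x ≡ 3 (mod 17): 8·t ≡ 3 − 4 = -1 (mod 17).
    Reduce coefficients mod 17: 8·t ≡ 16 (mod 17).
    The inverse of 8 mod 17 is 15 (since 8·15 = 120 = 7·17 + 1), so t ≡ 15·16 = 240 ≡ 2 (mod 17).
    Then x = 4 + 8·2 = 20, valid modulo lcm(8, 17) = 136: x ≡ 20 (mod 136).
  Combine with x ≡ 6 (mod 7); new modulus lcm = 952.
    Write x = 20 + 136·t and substitute into x ≡ 6 (mod 7): 136·t ≡ 6 − 20 = -14 (mod 7).
    Reduce coefficients mod 7: 3·t ≡ 0 (mod 7).
    The inverse of 3 mod 7 is 5 (since 3·5 = 15 = 2·7 + 1), so t ≡ 5·0 = 0 ≡ 0 (mod 7).
    Then x = 20 + 136·0 = 20, valid modulo lcm(136, 7) = 952: x ≡ 20 (mod 952).
  Combine with x ≡ 0 (mod 3); new modulus lcm = 2856.
    Write x = 20 + 952·t and substitute into x ≡ 0 (mod 3): 952·t ≡ 0 − 20 = -20 (mod 3).
    Reduce coefficients mod 3: 1·t ≡ 1 (mod 3).
    So t ≡ 1 (mod 3).
    Then x = 20 + 952·1 = 972, valid modulo lcm(952, 3) = 2856: x ≡ 972 (mod 2856).
Verify against each original: 972 mod 8 = 4, 972 mod 17 = 3, 972 mod 7 = 6, 972 mod 3 = 0.

x ≡ 972 (mod 2856).


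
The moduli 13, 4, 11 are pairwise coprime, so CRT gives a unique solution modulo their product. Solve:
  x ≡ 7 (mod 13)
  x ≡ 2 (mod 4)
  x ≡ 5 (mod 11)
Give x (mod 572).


Moduli 13, 4, 11 are pairwise coprime; by CRT there is a unique solution modulo M = 13 · 4 · 11 = 572.
Solve pairwise, accumulating the modulus:
  Start with x ≡ 7 (mod 13).
  Combine with x ≡ 2 (mod 4): since gcd(13, 4) = 1, we get a unique residue mod 52.
    Write x = 7 + 13·t and substitute into x ≡ 2 (mod 4): 13·t ≡ 2 − 7 = -5 (mod 4).
    Reduce coefficients mod 4: 1·t ≡ 3 (mod 4).
    So t ≡ 3 (mod 4).
    Then x = 7 + 13·3 = 46, valid modulo lcm(13, 4) = 52: x ≡ 46 (mod 52).
  Combine with x ≡ 5 (mod 11): since gcd(52, 11) = 1, we get a unique residue mod 572.
    Write x = 46 + 52·t and substitute into x ≡ 5 (mod 11): 52·t ≡ 5 − 46 = -41 (mod 11).
    Reduce coefficients mod 11: 8·t ≡ 3 (mod 11).
    The inverse of 8 mod 11 is 7 (since 8·7 = 56 = 5·11 + 1), so t ≡ 7·3 = 21 ≡ 10 (mod 11).
    Then x = 46 + 52·10 = 566, valid modulo lcm(52, 11) = 572: x ≡ 566 (mod 572).
Verify: 566 mod 13 = 7 ✓, 566 mod 4 = 2 ✓, 566 mod 11 = 5 ✓.

x ≡ 566 (mod 572).


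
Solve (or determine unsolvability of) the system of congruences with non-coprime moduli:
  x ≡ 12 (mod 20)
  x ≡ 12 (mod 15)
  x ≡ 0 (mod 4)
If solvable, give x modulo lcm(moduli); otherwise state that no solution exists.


Moduli 20, 15, 4 are not pairwise coprime, so CRT works modulo lcm(m_i) when all pairwise compatibility conditions hold.
Pairwise compatibility: gcd(m_i, m_j) must divide a_i - a_j for every pair.
Merge one congruence at a time:
  Start: x ≡ 12 (mod 20).
  Combine with x ≡ 12 (mod 15): gcd(20, 15) = 5; 12 - 12 = 0, which IS divisible by 5, so compatible.
    Write x = 12 + 20·t and substitute into x ≡ 12 (mod 15): 20·t ≡ 12 − 12 = 0 (mod 15).
    Divide the congruence (and modulus) by g = 5: 4·t ≡ 0 (mod 3).
    Reduce coefficients mod 3: 1·t ≡ 0 (mod 3).
    So t ≡ 0 (mod 3).
    Then x = 12 + 20·0 = 12, valid modulo lcm(20, 15) = 60: x ≡ 12 (mod 60).
  Combine with x ≡ 0 (mod 4): gcd(60, 4) = 4; 0 - 12 = -12, which IS divisible by 4, so compatible.
    Write x = 12 + 60·t and substitute into x ≡ 0 (mod 4): 60·t ≡ 0 − 12 = -12 (mod 4).
    Divide the congruence (and modulus) by g = 4: 15·t ≡ -3 (mod 1).
    Modulo 1 every t works; take t = 0.
    Then x = 12 + 60·0 = 12, valid modulo lcm(60, 4) = 60: x ≡ 12 (mod 60).
Verify: 12 mod 20 = 12, 12 mod 15 = 12, 12 mod 4 = 0.

x ≡ 12 (mod 60).


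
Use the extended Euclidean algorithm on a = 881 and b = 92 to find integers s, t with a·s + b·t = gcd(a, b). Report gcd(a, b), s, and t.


Euclidean algorithm on (881, 92) — divide until remainder is 0:
  881 = 9 · 92 + 53
  92 = 1 · 53 + 39
  53 = 1 · 39 + 14
  39 = 2 · 14 + 11
  14 = 1 · 11 + 3
  11 = 3 · 3 + 2
  3 = 1 · 2 + 1
  2 = 2 · 1 + 0
gcd(881, 92) = 1.
Track Bezout coefficients alongside the remainders: start with r₀ = 881 = a·1 + b·0 (s = 1, t = 0) and r₁ = 92 = a·0 + b·1 (s = 0, t = 1); each new remainder r_{k+1} = r_{k-1} − q_k·r_k inherits s_{k+1} = s_{k-1} − q_k·s_k, t_{k+1} = t_{k-1} − q_k·t_k, so r_k = a·s_k + b·t_k at every step:
  q = 9: r = 53, s = 1 − 9·0 = 1, t = 0 − 9·1 = -9  (check: 881·1 + 92·(-9) = 53)
  q = 1: r = 39, s = 0 − 1·1 = -1, t = 1 − 1·(-9) = 10  (check: 881·(-1) + 92·10 = 39)
  q = 1: r = 14, s = 1 − 1·(-1) = 2, t = -9 − 1·10 = -19  (check: 881·2 + 92·(-19) = 14)
  q = 2: r = 11, s = -1 − 2·2 = -5, t = 10 − 2·(-19) = 48  (check: 881·(-5) + 92·48 = 11)
  q = 1: r = 3, s = 2 − 1·(-5) = 7, t = -19 − 1·48 = -67  (check: 881·7 + 92·(-67) = 3)
  q = 3: r = 2, s = -5 − 3·7 = -26, t = 48 − 3·(-67) = 249  (check: 881·(-26) + 92·249 = 2)
  q = 1: r = 1, s = 7 − 1·(-26) = 33, t = -67 − 1·249 = -316  (check: 881·33 + 92·(-316) = 1)
The row with r = 1 (the gcd) gives the Bezout coefficients s = 33, t = -316.
Result: 881 · (33) + 92 · (-316) = 1.

gcd(881, 92) = 1; s = 33, t = -316 (check: 881·33 + 92·(-316) = 1).


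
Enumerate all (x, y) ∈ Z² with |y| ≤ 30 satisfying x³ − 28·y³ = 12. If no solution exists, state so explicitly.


The equation is x³ - 28y³ = 12. For fixed y, x³ = 28·y³ + 12, so a solution requires the RHS to be a perfect cube.
Strategy: iterate y from -30 to 30, compute RHS = 28·y³ + 12, and check whether it is a (positive or negative) perfect cube.
Check small values of y:
  y = 0: RHS = 12 is not a perfect cube.
  y = 1: RHS = 40 is not a perfect cube.
  y = -1: RHS = -16 is not a perfect cube.
  y = 2: RHS = 236 is not a perfect cube.
  y = -2: RHS = -212 is not a perfect cube.
  y = 3: RHS = 768 is not a perfect cube.
  y = -3: RHS = -744 is not a perfect cube.
Continuing the search up to |y| = 30 finds no solutions either.
No (x, y) in the scanned range satisfies the equation.

No integer solutions with |y| ≤ 30.


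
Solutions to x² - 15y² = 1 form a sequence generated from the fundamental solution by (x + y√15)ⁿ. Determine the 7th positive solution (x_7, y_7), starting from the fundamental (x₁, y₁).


Step 1: Find the fundamental solution (x₁, y₁) of x² - 15y² = 1.
  Expand √15 as a continued fraction. a₀ = ⌊√15⌋ = 3; iterate m_{k+1} = d_k·a_k − m_k, d_{k+1} = (15 − m_{k+1}²)/d_k, a_{k+1} = ⌊(a₀ + m_{k+1})/d_{k+1}⌋ (starting m₀ = 0, d₀ = 1), with convergents p_k = a_k·p_{k-1} + p_{k-2}, q_k = a_k·q_{k-1} + q_{k-2} (p₋₁ = 1, q₋₁ = 0):
  k = 0: a₀ = 3; p₀/q₀ = 3/1; p₀² − 15·q₀² = 9 − 15 = -6.
  k = 1: m = 3, d = 6, a = ⌊(3 + 3)/6⌋ = 1; p/q = (1·3 + 1)/(1·1 + 0) = 4/1; p² − 15·q² = 16 − 15 = 1.
  The first convergent with p² − 15·q² = 1 gives the fundamental solution (x₁, y₁) = (4, 1).
Step 2: Apply the recurrence (x_{n+1}, y_{n+1}) = (x₁x_n + 15y₁y_n, x₁y_n + y₁x_n) repeatedly.
  From (x_1, y_1) = (4, 1): x_2 = 4·4 + 15·1·1 = 31; y_2 = 4·1 + 1·4 = 8.
  From (x_2, y_2) = (31, 8): x_3 = 4·31 + 15·1·8 = 244; y_3 = 4·8 + 1·31 = 63.
  From (x_3, y_3) = (244, 63): x_4 = 4·244 + 15·1·63 = 1921; y_4 = 4·63 + 1·244 = 496.
  From (x_4, y_4) = (1921, 496): x_5 = 4·1921 + 15·1·496 = 15124; y_5 = 4·496 + 1·1921 = 3905.
  From (x_5, y_5) = (15124, 3905): x_6 = 4·15124 + 15·1·3905 = 119071; y_6 = 4·3905 + 1·15124 = 30744.
  From (x_6, y_6) = (119071, 30744): x_7 = 4·119071 + 15·1·30744 = 937444; y_7 = 4·30744 + 1·119071 = 242047.
Step 3: Verify x_7² - 15·y_7² = 878801253136 - 878801253135 = 1 (should be 1). ✓

(x_1, y_1) = (4, 1); (x_7, y_7) = (937444, 242047).


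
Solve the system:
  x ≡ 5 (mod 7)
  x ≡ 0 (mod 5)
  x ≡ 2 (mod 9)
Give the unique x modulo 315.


Moduli 7, 5, 9 are pairwise coprime; by CRT there is a unique solution modulo M = 7 · 5 · 9 = 315.
Solve pairwise, accumulating the modulus:
  Start with x ≡ 5 (mod 7).
  Combine with x ≡ 0 (mod 5): since gcd(7, 5) = 1, we get a unique residue mod 35.
    Write x = 5 + 7·t and substitute into x ≡ 0 (mod 5): 7·t ≡ 0 − 5 = -5 (mod 5).
    Reduce coefficients mod 5: 2·t ≡ 0 (mod 5).
    The inverse of 2 mod 5 is 3 (since 2·3 = 6 = 1·5 + 1), so t ≡ 3·0 = 0 ≡ 0 (mod 5).
    Then x = 5 + 7·0 = 5, valid modulo lcm(7, 5) = 35: x ≡ 5 (mod 35).
  Combine with x ≡ 2 (mod 9): since gcd(35, 9) = 1, we get a unique residue mod 315.
    Write x = 5 + 35·t and substitute into x ≡ 2 (mod 9): 35·t ≡ 2 − 5 = -3 (mod 9).
    Reduce coefficients mod 9: 8·t ≡ 6 (mod 9).
    The inverse of 8 mod 9 is 8 (since 8·8 = 64 = 7·9 + 1), so t ≡ 8·6 = 48 ≡ 3 (mod 9).
    Then x = 5 + 35·3 = 110, valid modulo lcm(35, 9) = 315: x ≡ 110 (mod 315).
Verify: 110 mod 7 = 5 ✓, 110 mod 5 = 0 ✓, 110 mod 9 = 2 ✓.

x ≡ 110 (mod 315).


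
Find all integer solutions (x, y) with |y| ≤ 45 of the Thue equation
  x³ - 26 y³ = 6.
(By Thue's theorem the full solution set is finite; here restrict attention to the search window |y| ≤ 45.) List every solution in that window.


The equation is x³ - 26y³ = 6. For fixed y, x³ = 26·y³ + 6, so a solution requires the RHS to be a perfect cube.
Strategy: iterate y from -45 to 45, compute RHS = 26·y³ + 6, and check whether it is a (positive or negative) perfect cube.
Check small values of y:
  y = 0: RHS = 6 is not a perfect cube.
  y = 1: RHS = 32 is not a perfect cube.
  y = -1: RHS = -20 is not a perfect cube.
  y = 2: RHS = 214 is not a perfect cube.
  y = -2: RHS = -202 is not a perfect cube.
  y = 3: RHS = 708 is not a perfect cube.
  y = -3: RHS = -696 is not a perfect cube.
Continuing the search up to |y| = 45 finds no solutions either.
No (x, y) in the scanned range satisfies the equation.

No integer solutions with |y| ≤ 45.


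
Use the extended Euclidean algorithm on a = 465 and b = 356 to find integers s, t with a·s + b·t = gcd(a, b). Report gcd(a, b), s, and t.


Euclidean algorithm on (465, 356) — divide until remainder is 0:
  465 = 1 · 356 + 109
  356 = 3 · 109 + 29
  109 = 3 · 29 + 22
  29 = 1 · 22 + 7
  22 = 3 · 7 + 1
  7 = 7 · 1 + 0
gcd(465, 356) = 1.
Track Bezout coefficients alongside the remainders: start with r₀ = 465 = a·1 + b·0 (s = 1, t = 0) and r₁ = 356 = a·0 + b·1 (s = 0, t = 1); each new remainder r_{k+1} = r_{k-1} − q_k·r_k inherits s_{k+1} = s_{k-1} − q_k·s_k, t_{k+1} = t_{k-1} − q_k·t_k, so r_k = a·s_k + b·t_k at every step:
  q = 1: r = 109, s = 1 − 1·0 = 1, t = 0 − 1·1 = -1  (check: 465·1 + 356·(-1) = 109)
  q = 3: r = 29, s = 0 − 3·1 = -3, t = 1 − 3·(-1) = 4  (check: 465·(-3) + 356·4 = 29)
  q = 3: r = 22, s = 1 − 3·(-3) = 10, t = -1 − 3·4 = -13  (check: 465·10 + 356·(-13) = 22)
  q = 1: r = 7, s = -3 − 1·10 = -13, t = 4 − 1·(-13) = 17  (check: 465·(-13) + 356·17 = 7)
  q = 3: r = 1, s = 10 − 3·(-13) = 49, t = -13 − 3·17 = -64  (check: 465·49 + 356·(-64) = 1)
The row with r = 1 (the gcd) gives the Bezout coefficients s = 49, t = -64.
Result: 465 · (49) + 356 · (-64) = 1.

gcd(465, 356) = 1; s = 49, t = -64 (check: 465·49 + 356·(-64) = 1).


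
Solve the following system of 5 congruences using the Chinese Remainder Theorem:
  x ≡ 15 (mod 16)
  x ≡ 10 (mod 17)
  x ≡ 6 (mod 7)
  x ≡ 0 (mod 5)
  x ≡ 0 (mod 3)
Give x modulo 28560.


Product of moduli M = 16 · 17 · 7 · 5 · 3 = 28560.
Merge one congruence at a time:
  Start: x ≡ 15 (mod 16).
  Combine with x ≡ 10 (mod 17); new modulus lcm = 272.
    Write x = 15 + 16·t and substitute into x ≡ 10 (mod 17): 16·t ≡ 10 − 15 = -5 (mod 17).
    Reduce coefficients mod 17: 16·t ≡ 12 (mod 17).
    The inverse of 16 mod 17 is 16 (since 16·16 = 256 = 15·17 + 1), so t ≡ 16·12 = 192 ≡ 5 (mod 17).
    Then x = 15 + 16·5 = 95, valid modulo lcm(16, 17) = 272: x ≡ 95 (mod 272).
  Combine with x ≡ 6 (mod 7); new modulus lcm = 1904.
    Write x = 95 + 272·t and substitute into x ≡ 6 (mod 7): 272·t ≡ 6 − 95 = -89 (mod 7).
    Reduce coefficients mod 7: 6·t ≡ 2 (mod 7).
    The inverse of 6 mod 7 is 6 (since 6·6 = 36 = 5·7 + 1), so t ≡ 6·2 = 12 ≡ 5 (mod 7).
    Then x = 95 + 272·5 = 1455, valid modulo lcm(272, 7) = 1904: x ≡ 1455 (mod 1904).
  Combine with x ≡ 0 (mod 5); new modulus lcm = 9520.
    Write x = 1455 + 1904·t and substitute into x ≡ 0 (mod 5): 1904·t ≡ 0 − 1455 = -1455 (mod 5).
    Reduce coefficients mod 5: 4·t ≡ 0 (mod 5).
    The inverse of 4 mod 5 is 4 (since 4·4 = 16 = 3·5 + 1), so t ≡ 4·0 = 0 ≡ 0 (mod 5).
    Then x = 1455 + 1904·0 = 1455, valid modulo lcm(1904, 5) = 9520: x ≡ 1455 (mod 9520).
  Combine with x ≡ 0 (mod 3); new modulus lcm = 28560.
    Write x = 1455 + 9520·t and substitute into x ≡ 0 (mod 3): 9520·t ≡ 0 − 1455 = -1455 (mod 3).
    Reduce coefficients mod 3: 1·t ≡ 0 (mod 3).
    So t ≡ 0 (mod 3).
    Then x = 1455 + 9520·0 = 1455, valid modulo lcm(9520, 3) = 28560: x ≡ 1455 (mod 28560).
Verify against each original: 1455 mod 16 = 15, 1455 mod 17 = 10, 1455 mod 7 = 6, 1455 mod 5 = 0, 1455 mod 3 = 0.

x ≡ 1455 (mod 28560).


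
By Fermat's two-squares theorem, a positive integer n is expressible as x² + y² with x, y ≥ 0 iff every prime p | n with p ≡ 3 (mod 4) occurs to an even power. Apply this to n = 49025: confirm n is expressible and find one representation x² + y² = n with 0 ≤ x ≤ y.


Step 1: Factor n = 49025 = 5^2 · 37 · 53.
Step 2: Check the mod-4 condition on each prime factor: 5 ≡ 1 (mod 4), exponent 2; 37 ≡ 1 (mod 4), exponent 1; 53 ≡ 1 (mod 4), exponent 1.
All primes ≡ 3 (mod 4) appear to even exponent (or don't appear), so by the two-squares theorem n IS expressible as a sum of two squares.
Step 3: Build a representation. Group n = k² · m with k = 5 and m = 37 · 53 = 1961 (a product of primes ≡ 1 (mod 4)); a representation of m scales to one of n via (k·x)² + (k·y)² = k²(x² + y²). Each prime p ≡ 1 (mod 4) is itself a sum of two squares; find a² by testing p − a² for a perfect square:
  37: 37 − 1² = 36 = 6² ⇒ 37 = 1² + 6².
  53: 53 − 1² = 52, 53 − 2² = 49 = 7² ⇒ 53 = 2² + 7².
  Combine using the Brahmagupta–Fibonacci identity (a² + b²)(c² + d²) = (ac − bd)² + (ad + bc)² = (ac + bd)² + (ad − bc)²:
  37 · 53 = 1961: from (1² + 6²)(2² + 7²), take (1·2 − 6·7, 1·7 + 6·2) = (2 − 42, 7 + 12) = (-40, 19); dropping signs (only squares matter) gives (40, 19); check 40² + 19² = 1600 + 361 = 1961 ✓.
  Scale by k = 5: (5·40, 5·19) = (200, 95).
Step 4: Order so x ≤ y and verify: 95² + 200² = 9025 + 40000 = 49025 = n. ✓

n = 49025 = 95² + 200² (one valid representation with x ≤ y).


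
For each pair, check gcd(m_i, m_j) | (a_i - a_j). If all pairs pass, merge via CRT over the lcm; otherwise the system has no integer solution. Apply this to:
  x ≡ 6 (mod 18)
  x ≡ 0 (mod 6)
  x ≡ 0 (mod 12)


Moduli 18, 6, 12 are not pairwise coprime, so CRT works modulo lcm(m_i) when all pairwise compatibility conditions hold.
Pairwise compatibility: gcd(m_i, m_j) must divide a_i - a_j for every pair.
Merge one congruence at a time:
  Start: x ≡ 6 (mod 18).
  Combine with x ≡ 0 (mod 6): gcd(18, 6) = 6; 0 - 6 = -6, which IS divisible by 6, so compatible.
    Write x = 6 + 18·t and substitute into x ≡ 0 (mod 6): 18·t ≡ 0 − 6 = -6 (mod 6).
    Divide the congruence (and modulus) by g = 6: 3·t ≡ -1 (mod 1).
    Modulo 1 every t works; take t = 0.
    Then x = 6 + 18·0 = 6, valid modulo lcm(18, 6) = 18: x ≡ 6 (mod 18).
  Combine with x ≡ 0 (mod 12): gcd(18, 12) = 6; 0 - 6 = -6, which IS divisible by 6, so compatible.
    Write x = 6 + 18·t and substitute into x ≡ 0 (mod 12): 18·t ≡ 0 − 6 = -6 (mod 12).
    Divide the congruence (and modulus) by g = 6: 3·t ≡ -1 (mod 2).
    Reduce coefficients mod 2: 1·t ≡ 1 (mod 2).
    So t ≡ 1 (mod 2).
    Then x = 6 + 18·1 = 24, valid modulo lcm(18, 12) = 36: x ≡ 24 (mod 36).
Verify: 24 mod 18 = 6, 24 mod 6 = 0, 24 mod 12 = 0.

x ≡ 24 (mod 36).


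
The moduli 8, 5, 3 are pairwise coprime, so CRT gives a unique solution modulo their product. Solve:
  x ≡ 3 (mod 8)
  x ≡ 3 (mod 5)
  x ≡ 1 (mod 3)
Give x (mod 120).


Moduli 8, 5, 3 are pairwise coprime; by CRT there is a unique solution modulo M = 8 · 5 · 3 = 120.
Solve pairwise, accumulating the modulus:
  Start with x ≡ 3 (mod 8).
  Combine with x ≡ 3 (mod 5): since gcd(8, 5) = 1, we get a unique residue mod 40.
    Write x = 3 + 8·t and substitute into x ≡ 3 (mod 5): 8·t ≡ 3 − 3 = 0 (mod 5).
    Reduce coefficients mod 5: 3·t ≡ 0 (mod 5).
    The inverse of 3 mod 5 is 2 (since 3·2 = 6 = 1·5 + 1), so t ≡ 2·0 = 0 ≡ 0 (mod 5).
    Then x = 3 + 8·0 = 3, valid modulo lcm(8, 5) = 40: x ≡ 3 (mod 40).
  Combine with x ≡ 1 (mod 3): since gcd(40, 3) = 1, we get a unique residue mod 120.
    Write x = 3 + 40·t and substitute into x ≡ 1 (mod 3): 40·t ≡ 1 − 3 = -2 (mod 3).
    Reduce coefficients mod 3: 1·t ≡ 1 (mod 3).
    So t ≡ 1 (mod 3).
    Then x = 3 + 40·1 = 43, valid modulo lcm(40, 3) = 120: x ≡ 43 (mod 120).
Verify: 43 mod 8 = 3 ✓, 43 mod 5 = 3 ✓, 43 mod 3 = 1 ✓.

x ≡ 43 (mod 120).


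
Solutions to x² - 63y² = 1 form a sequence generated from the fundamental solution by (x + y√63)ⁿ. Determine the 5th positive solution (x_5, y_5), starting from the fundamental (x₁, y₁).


Step 1: Find the fundamental solution (x₁, y₁) of x² - 63y² = 1.
  Expand √63 as a continued fraction. a₀ = ⌊√63⌋ = 7; iterate m_{k+1} = d_k·a_k − m_k, d_{k+1} = (63 − m_{k+1}²)/d_k, a_{k+1} = ⌊(a₀ + m_{k+1})/d_{k+1}⌋ (starting m₀ = 0, d₀ = 1), with convergents p_k = a_k·p_{k-1} + p_{k-2}, q_k = a_k·q_{k-1} + q_{k-2} (p₋₁ = 1, q₋₁ = 0):
  k = 0: a₀ = 7; p₀/q₀ = 7/1; p₀² − 63·q₀² = 49 − 63 = -14.
  k = 1: m = 7, d = 14, a = ⌊(7 + 7)/14⌋ = 1; p/q = (1·7 + 1)/(1·1 + 0) = 8/1; p² − 63·q² = 64 − 63 = 1.
  The first convergent with p² − 63·q² = 1 gives the fundamental solution (x₁, y₁) = (8, 1).
Step 2: Apply the recurrence (x_{n+1}, y_{n+1}) = (x₁x_n + 63y₁y_n, x₁y_n + y₁x_n) repeatedly.
  From (x_1, y_1) = (8, 1): x_2 = 8·8 + 63·1·1 = 127; y_2 = 8·1 + 1·8 = 16.
  From (x_2, y_2) = (127, 16): x_3 = 8·127 + 63·1·16 = 2024; y_3 = 8·16 + 1·127 = 255.
  From (x_3, y_3) = (2024, 255): x_4 = 8·2024 + 63·1·255 = 32257; y_4 = 8·255 + 1·2024 = 4064.
  From (x_4, y_4) = (32257, 4064): x_5 = 8·32257 + 63·1·4064 = 514088; y_5 = 8·4064 + 1·32257 = 64769.
Step 3: Verify x_5² - 63·y_5² = 264286471744 - 264286471743 = 1 (should be 1). ✓

(x_1, y_1) = (8, 1); (x_5, y_5) = (514088, 64769).


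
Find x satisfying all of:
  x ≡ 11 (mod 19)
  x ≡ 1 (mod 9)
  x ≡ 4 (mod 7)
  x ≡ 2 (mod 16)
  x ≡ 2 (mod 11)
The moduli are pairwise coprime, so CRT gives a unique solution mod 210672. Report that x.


Product of moduli M = 19 · 9 · 7 · 16 · 11 = 210672.
Merge one congruence at a time:
  Start: x ≡ 11 (mod 19).
  Combine with x ≡ 1 (mod 9); new modulus lcm = 171.
    Write x = 11 + 19·t and substitute into x ≡ 1 (mod 9): 19·t ≡ 1 − 11 = -10 (mod 9).
    Reduce coefficients mod 9: 1·t ≡ 8 (mod 9).
    So t ≡ 8 (mod 9).
    Then x = 11 + 19·8 = 163, valid modulo lcm(19, 9) = 171: x ≡ 163 (mod 171).
  Combine with x ≡ 4 (mod 7); new modulus lcm = 1197.
    Write x = 163 + 171·t and substitute into x ≡ 4 (mod 7): 171·t ≡ 4 − 163 = -159 (mod 7).
    Reduce coefficients mod 7: 3·t ≡ 2 (mod 7).
    The inverse of 3 mod 7 is 5 (since 3·5 = 15 = 2·7 + 1), so t ≡ 5·2 = 10 ≡ 3 (mod 7).
    Then x = 163 + 171·3 = 676, valid modulo lcm(171, 7) = 1197: x ≡ 676 (mod 1197).
  Combine with x ≡ 2 (mod 16); new modulus lcm = 19152.
    Write x = 676 + 1197·t and substitute into x ≡ 2 (mod 16): 1197·t ≡ 2 − 676 = -674 (mod 16).
    Reduce coefficients mod 16: 13·t ≡ 14 (mod 16).
    The inverse of 13 mod 16 is 5 (since 13·5 = 65 = 4·16 + 1), so t ≡ 5·14 = 70 ≡ 6 (mod 16).
    Then x = 676 + 1197·6 = 7858, valid modulo lcm(1197, 16) = 19152: x ≡ 7858 (mod 19152).
  Combine with x ≡ 2 (mod 11); new modulus lcm = 210672.
    Write x = 7858 + 19152·t and substitute into x ≡ 2 (mod 11): 19152·t ≡ 2 − 7858 = -7856 (mod 11).
    Reduce coefficients mod 11: 1·t ≡ 9 (mod 11).
    So t ≡ 9 (mod 11).
    Then x = 7858 + 19152·9 = 180226, valid modulo lcm(19152, 11) = 210672: x ≡ 180226 (mod 210672).
Verify against each original: 180226 mod 19 = 11, 180226 mod 9 = 1, 180226 mod 7 = 4, 180226 mod 16 = 2, 180226 mod 11 = 2.

x ≡ 180226 (mod 210672).
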